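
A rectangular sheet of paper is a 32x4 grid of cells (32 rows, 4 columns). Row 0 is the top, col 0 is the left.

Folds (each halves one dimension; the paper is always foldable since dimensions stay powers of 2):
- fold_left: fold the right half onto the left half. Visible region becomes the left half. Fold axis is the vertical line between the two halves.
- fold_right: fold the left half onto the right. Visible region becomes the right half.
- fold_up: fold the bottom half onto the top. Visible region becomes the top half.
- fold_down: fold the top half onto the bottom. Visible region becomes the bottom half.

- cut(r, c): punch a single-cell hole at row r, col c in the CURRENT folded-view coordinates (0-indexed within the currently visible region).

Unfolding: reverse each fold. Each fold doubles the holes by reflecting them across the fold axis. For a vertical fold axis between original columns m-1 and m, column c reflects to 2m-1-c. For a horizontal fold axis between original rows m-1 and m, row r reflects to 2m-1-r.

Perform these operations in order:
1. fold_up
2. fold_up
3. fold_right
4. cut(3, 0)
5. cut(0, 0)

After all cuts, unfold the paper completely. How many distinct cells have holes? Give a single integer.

Answer: 16

Derivation:
Op 1 fold_up: fold axis h@16; visible region now rows[0,16) x cols[0,4) = 16x4
Op 2 fold_up: fold axis h@8; visible region now rows[0,8) x cols[0,4) = 8x4
Op 3 fold_right: fold axis v@2; visible region now rows[0,8) x cols[2,4) = 8x2
Op 4 cut(3, 0): punch at orig (3,2); cuts so far [(3, 2)]; region rows[0,8) x cols[2,4) = 8x2
Op 5 cut(0, 0): punch at orig (0,2); cuts so far [(0, 2), (3, 2)]; region rows[0,8) x cols[2,4) = 8x2
Unfold 1 (reflect across v@2): 4 holes -> [(0, 1), (0, 2), (3, 1), (3, 2)]
Unfold 2 (reflect across h@8): 8 holes -> [(0, 1), (0, 2), (3, 1), (3, 2), (12, 1), (12, 2), (15, 1), (15, 2)]
Unfold 3 (reflect across h@16): 16 holes -> [(0, 1), (0, 2), (3, 1), (3, 2), (12, 1), (12, 2), (15, 1), (15, 2), (16, 1), (16, 2), (19, 1), (19, 2), (28, 1), (28, 2), (31, 1), (31, 2)]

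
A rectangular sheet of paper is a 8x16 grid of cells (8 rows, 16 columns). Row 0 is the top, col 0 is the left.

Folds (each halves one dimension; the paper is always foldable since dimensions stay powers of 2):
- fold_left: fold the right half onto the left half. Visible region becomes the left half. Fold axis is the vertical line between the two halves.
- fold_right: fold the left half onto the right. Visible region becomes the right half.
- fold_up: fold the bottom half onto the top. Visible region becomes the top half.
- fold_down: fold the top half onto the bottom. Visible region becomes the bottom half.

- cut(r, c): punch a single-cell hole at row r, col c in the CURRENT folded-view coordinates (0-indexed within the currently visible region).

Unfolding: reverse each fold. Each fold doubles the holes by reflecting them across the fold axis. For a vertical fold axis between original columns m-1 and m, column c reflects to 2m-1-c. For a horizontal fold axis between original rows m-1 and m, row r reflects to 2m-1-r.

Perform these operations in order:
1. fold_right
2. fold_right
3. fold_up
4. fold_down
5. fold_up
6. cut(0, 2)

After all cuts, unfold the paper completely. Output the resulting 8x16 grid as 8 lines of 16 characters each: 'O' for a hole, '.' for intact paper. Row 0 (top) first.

Op 1 fold_right: fold axis v@8; visible region now rows[0,8) x cols[8,16) = 8x8
Op 2 fold_right: fold axis v@12; visible region now rows[0,8) x cols[12,16) = 8x4
Op 3 fold_up: fold axis h@4; visible region now rows[0,4) x cols[12,16) = 4x4
Op 4 fold_down: fold axis h@2; visible region now rows[2,4) x cols[12,16) = 2x4
Op 5 fold_up: fold axis h@3; visible region now rows[2,3) x cols[12,16) = 1x4
Op 6 cut(0, 2): punch at orig (2,14); cuts so far [(2, 14)]; region rows[2,3) x cols[12,16) = 1x4
Unfold 1 (reflect across h@3): 2 holes -> [(2, 14), (3, 14)]
Unfold 2 (reflect across h@2): 4 holes -> [(0, 14), (1, 14), (2, 14), (3, 14)]
Unfold 3 (reflect across h@4): 8 holes -> [(0, 14), (1, 14), (2, 14), (3, 14), (4, 14), (5, 14), (6, 14), (7, 14)]
Unfold 4 (reflect across v@12): 16 holes -> [(0, 9), (0, 14), (1, 9), (1, 14), (2, 9), (2, 14), (3, 9), (3, 14), (4, 9), (4, 14), (5, 9), (5, 14), (6, 9), (6, 14), (7, 9), (7, 14)]
Unfold 5 (reflect across v@8): 32 holes -> [(0, 1), (0, 6), (0, 9), (0, 14), (1, 1), (1, 6), (1, 9), (1, 14), (2, 1), (2, 6), (2, 9), (2, 14), (3, 1), (3, 6), (3, 9), (3, 14), (4, 1), (4, 6), (4, 9), (4, 14), (5, 1), (5, 6), (5, 9), (5, 14), (6, 1), (6, 6), (6, 9), (6, 14), (7, 1), (7, 6), (7, 9), (7, 14)]

Answer: .O....O..O....O.
.O....O..O....O.
.O....O..O....O.
.O....O..O....O.
.O....O..O....O.
.O....O..O....O.
.O....O..O....O.
.O....O..O....O.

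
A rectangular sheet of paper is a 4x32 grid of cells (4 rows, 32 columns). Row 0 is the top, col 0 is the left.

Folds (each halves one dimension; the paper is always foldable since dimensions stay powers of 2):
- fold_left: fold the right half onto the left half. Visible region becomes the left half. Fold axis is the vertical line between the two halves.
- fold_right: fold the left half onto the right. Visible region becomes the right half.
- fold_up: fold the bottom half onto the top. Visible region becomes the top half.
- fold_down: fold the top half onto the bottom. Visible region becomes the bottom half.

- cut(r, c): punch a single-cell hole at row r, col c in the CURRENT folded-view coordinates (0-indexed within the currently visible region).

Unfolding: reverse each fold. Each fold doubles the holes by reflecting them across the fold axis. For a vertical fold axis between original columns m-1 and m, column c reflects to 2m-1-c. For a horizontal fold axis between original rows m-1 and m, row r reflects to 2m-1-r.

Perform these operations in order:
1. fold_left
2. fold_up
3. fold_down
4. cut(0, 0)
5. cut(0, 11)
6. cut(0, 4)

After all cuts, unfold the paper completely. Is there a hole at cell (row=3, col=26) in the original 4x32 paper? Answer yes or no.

Op 1 fold_left: fold axis v@16; visible region now rows[0,4) x cols[0,16) = 4x16
Op 2 fold_up: fold axis h@2; visible region now rows[0,2) x cols[0,16) = 2x16
Op 3 fold_down: fold axis h@1; visible region now rows[1,2) x cols[0,16) = 1x16
Op 4 cut(0, 0): punch at orig (1,0); cuts so far [(1, 0)]; region rows[1,2) x cols[0,16) = 1x16
Op 5 cut(0, 11): punch at orig (1,11); cuts so far [(1, 0), (1, 11)]; region rows[1,2) x cols[0,16) = 1x16
Op 6 cut(0, 4): punch at orig (1,4); cuts so far [(1, 0), (1, 4), (1, 11)]; region rows[1,2) x cols[0,16) = 1x16
Unfold 1 (reflect across h@1): 6 holes -> [(0, 0), (0, 4), (0, 11), (1, 0), (1, 4), (1, 11)]
Unfold 2 (reflect across h@2): 12 holes -> [(0, 0), (0, 4), (0, 11), (1, 0), (1, 4), (1, 11), (2, 0), (2, 4), (2, 11), (3, 0), (3, 4), (3, 11)]
Unfold 3 (reflect across v@16): 24 holes -> [(0, 0), (0, 4), (0, 11), (0, 20), (0, 27), (0, 31), (1, 0), (1, 4), (1, 11), (1, 20), (1, 27), (1, 31), (2, 0), (2, 4), (2, 11), (2, 20), (2, 27), (2, 31), (3, 0), (3, 4), (3, 11), (3, 20), (3, 27), (3, 31)]
Holes: [(0, 0), (0, 4), (0, 11), (0, 20), (0, 27), (0, 31), (1, 0), (1, 4), (1, 11), (1, 20), (1, 27), (1, 31), (2, 0), (2, 4), (2, 11), (2, 20), (2, 27), (2, 31), (3, 0), (3, 4), (3, 11), (3, 20), (3, 27), (3, 31)]

Answer: no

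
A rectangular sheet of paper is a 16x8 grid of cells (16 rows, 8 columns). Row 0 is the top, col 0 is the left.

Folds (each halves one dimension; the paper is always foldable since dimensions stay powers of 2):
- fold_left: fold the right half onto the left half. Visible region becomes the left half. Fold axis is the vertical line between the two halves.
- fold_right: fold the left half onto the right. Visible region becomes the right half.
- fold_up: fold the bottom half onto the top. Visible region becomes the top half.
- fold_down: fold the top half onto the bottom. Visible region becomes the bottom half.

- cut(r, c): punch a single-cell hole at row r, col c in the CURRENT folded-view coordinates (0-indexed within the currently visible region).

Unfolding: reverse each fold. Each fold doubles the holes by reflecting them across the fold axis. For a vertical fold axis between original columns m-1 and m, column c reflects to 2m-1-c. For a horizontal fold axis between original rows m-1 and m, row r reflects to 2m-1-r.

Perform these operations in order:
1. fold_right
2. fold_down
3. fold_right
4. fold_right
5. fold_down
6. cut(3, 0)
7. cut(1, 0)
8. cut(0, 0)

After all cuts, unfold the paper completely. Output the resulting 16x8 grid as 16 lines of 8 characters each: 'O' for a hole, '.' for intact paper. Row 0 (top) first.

Answer: OOOOOOOO
........
OOOOOOOO
OOOOOOOO
OOOOOOOO
OOOOOOOO
........
OOOOOOOO
OOOOOOOO
........
OOOOOOOO
OOOOOOOO
OOOOOOOO
OOOOOOOO
........
OOOOOOOO

Derivation:
Op 1 fold_right: fold axis v@4; visible region now rows[0,16) x cols[4,8) = 16x4
Op 2 fold_down: fold axis h@8; visible region now rows[8,16) x cols[4,8) = 8x4
Op 3 fold_right: fold axis v@6; visible region now rows[8,16) x cols[6,8) = 8x2
Op 4 fold_right: fold axis v@7; visible region now rows[8,16) x cols[7,8) = 8x1
Op 5 fold_down: fold axis h@12; visible region now rows[12,16) x cols[7,8) = 4x1
Op 6 cut(3, 0): punch at orig (15,7); cuts so far [(15, 7)]; region rows[12,16) x cols[7,8) = 4x1
Op 7 cut(1, 0): punch at orig (13,7); cuts so far [(13, 7), (15, 7)]; region rows[12,16) x cols[7,8) = 4x1
Op 8 cut(0, 0): punch at orig (12,7); cuts so far [(12, 7), (13, 7), (15, 7)]; region rows[12,16) x cols[7,8) = 4x1
Unfold 1 (reflect across h@12): 6 holes -> [(8, 7), (10, 7), (11, 7), (12, 7), (13, 7), (15, 7)]
Unfold 2 (reflect across v@7): 12 holes -> [(8, 6), (8, 7), (10, 6), (10, 7), (11, 6), (11, 7), (12, 6), (12, 7), (13, 6), (13, 7), (15, 6), (15, 7)]
Unfold 3 (reflect across v@6): 24 holes -> [(8, 4), (8, 5), (8, 6), (8, 7), (10, 4), (10, 5), (10, 6), (10, 7), (11, 4), (11, 5), (11, 6), (11, 7), (12, 4), (12, 5), (12, 6), (12, 7), (13, 4), (13, 5), (13, 6), (13, 7), (15, 4), (15, 5), (15, 6), (15, 7)]
Unfold 4 (reflect across h@8): 48 holes -> [(0, 4), (0, 5), (0, 6), (0, 7), (2, 4), (2, 5), (2, 6), (2, 7), (3, 4), (3, 5), (3, 6), (3, 7), (4, 4), (4, 5), (4, 6), (4, 7), (5, 4), (5, 5), (5, 6), (5, 7), (7, 4), (7, 5), (7, 6), (7, 7), (8, 4), (8, 5), (8, 6), (8, 7), (10, 4), (10, 5), (10, 6), (10, 7), (11, 4), (11, 5), (11, 6), (11, 7), (12, 4), (12, 5), (12, 6), (12, 7), (13, 4), (13, 5), (13, 6), (13, 7), (15, 4), (15, 5), (15, 6), (15, 7)]
Unfold 5 (reflect across v@4): 96 holes -> [(0, 0), (0, 1), (0, 2), (0, 3), (0, 4), (0, 5), (0, 6), (0, 7), (2, 0), (2, 1), (2, 2), (2, 3), (2, 4), (2, 5), (2, 6), (2, 7), (3, 0), (3, 1), (3, 2), (3, 3), (3, 4), (3, 5), (3, 6), (3, 7), (4, 0), (4, 1), (4, 2), (4, 3), (4, 4), (4, 5), (4, 6), (4, 7), (5, 0), (5, 1), (5, 2), (5, 3), (5, 4), (5, 5), (5, 6), (5, 7), (7, 0), (7, 1), (7, 2), (7, 3), (7, 4), (7, 5), (7, 6), (7, 7), (8, 0), (8, 1), (8, 2), (8, 3), (8, 4), (8, 5), (8, 6), (8, 7), (10, 0), (10, 1), (10, 2), (10, 3), (10, 4), (10, 5), (10, 6), (10, 7), (11, 0), (11, 1), (11, 2), (11, 3), (11, 4), (11, 5), (11, 6), (11, 7), (12, 0), (12, 1), (12, 2), (12, 3), (12, 4), (12, 5), (12, 6), (12, 7), (13, 0), (13, 1), (13, 2), (13, 3), (13, 4), (13, 5), (13, 6), (13, 7), (15, 0), (15, 1), (15, 2), (15, 3), (15, 4), (15, 5), (15, 6), (15, 7)]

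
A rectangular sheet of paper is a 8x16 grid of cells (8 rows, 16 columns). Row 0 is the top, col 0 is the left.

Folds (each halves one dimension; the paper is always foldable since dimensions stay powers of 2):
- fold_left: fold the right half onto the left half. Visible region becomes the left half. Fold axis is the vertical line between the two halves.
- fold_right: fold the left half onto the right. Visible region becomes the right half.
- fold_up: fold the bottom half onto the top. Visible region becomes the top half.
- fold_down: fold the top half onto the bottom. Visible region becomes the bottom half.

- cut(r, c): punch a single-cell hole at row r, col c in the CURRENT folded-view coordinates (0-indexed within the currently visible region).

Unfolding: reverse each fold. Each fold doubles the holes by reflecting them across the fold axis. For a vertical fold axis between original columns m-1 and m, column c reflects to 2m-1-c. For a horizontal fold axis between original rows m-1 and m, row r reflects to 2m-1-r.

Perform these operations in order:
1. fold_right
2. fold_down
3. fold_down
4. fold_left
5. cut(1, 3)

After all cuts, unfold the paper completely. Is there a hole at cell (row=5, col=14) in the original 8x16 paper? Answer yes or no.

Answer: no

Derivation:
Op 1 fold_right: fold axis v@8; visible region now rows[0,8) x cols[8,16) = 8x8
Op 2 fold_down: fold axis h@4; visible region now rows[4,8) x cols[8,16) = 4x8
Op 3 fold_down: fold axis h@6; visible region now rows[6,8) x cols[8,16) = 2x8
Op 4 fold_left: fold axis v@12; visible region now rows[6,8) x cols[8,12) = 2x4
Op 5 cut(1, 3): punch at orig (7,11); cuts so far [(7, 11)]; region rows[6,8) x cols[8,12) = 2x4
Unfold 1 (reflect across v@12): 2 holes -> [(7, 11), (7, 12)]
Unfold 2 (reflect across h@6): 4 holes -> [(4, 11), (4, 12), (7, 11), (7, 12)]
Unfold 3 (reflect across h@4): 8 holes -> [(0, 11), (0, 12), (3, 11), (3, 12), (4, 11), (4, 12), (7, 11), (7, 12)]
Unfold 4 (reflect across v@8): 16 holes -> [(0, 3), (0, 4), (0, 11), (0, 12), (3, 3), (3, 4), (3, 11), (3, 12), (4, 3), (4, 4), (4, 11), (4, 12), (7, 3), (7, 4), (7, 11), (7, 12)]
Holes: [(0, 3), (0, 4), (0, 11), (0, 12), (3, 3), (3, 4), (3, 11), (3, 12), (4, 3), (4, 4), (4, 11), (4, 12), (7, 3), (7, 4), (7, 11), (7, 12)]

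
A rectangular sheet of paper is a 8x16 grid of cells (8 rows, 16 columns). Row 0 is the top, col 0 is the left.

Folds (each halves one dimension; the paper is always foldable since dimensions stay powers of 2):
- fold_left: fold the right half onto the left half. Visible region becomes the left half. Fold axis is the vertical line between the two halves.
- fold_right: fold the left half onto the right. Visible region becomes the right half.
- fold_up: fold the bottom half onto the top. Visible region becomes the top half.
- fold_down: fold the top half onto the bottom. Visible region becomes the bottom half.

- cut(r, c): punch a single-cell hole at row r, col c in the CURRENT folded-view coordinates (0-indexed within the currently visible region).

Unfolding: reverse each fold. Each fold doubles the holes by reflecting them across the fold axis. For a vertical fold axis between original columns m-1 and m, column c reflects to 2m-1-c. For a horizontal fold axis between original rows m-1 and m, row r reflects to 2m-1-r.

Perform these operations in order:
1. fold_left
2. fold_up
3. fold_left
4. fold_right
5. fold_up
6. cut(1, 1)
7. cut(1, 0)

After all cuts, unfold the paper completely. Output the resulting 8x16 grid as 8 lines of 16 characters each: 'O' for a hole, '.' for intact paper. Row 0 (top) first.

Answer: ................
OOOOOOOOOOOOOOOO
OOOOOOOOOOOOOOOO
................
................
OOOOOOOOOOOOOOOO
OOOOOOOOOOOOOOOO
................

Derivation:
Op 1 fold_left: fold axis v@8; visible region now rows[0,8) x cols[0,8) = 8x8
Op 2 fold_up: fold axis h@4; visible region now rows[0,4) x cols[0,8) = 4x8
Op 3 fold_left: fold axis v@4; visible region now rows[0,4) x cols[0,4) = 4x4
Op 4 fold_right: fold axis v@2; visible region now rows[0,4) x cols[2,4) = 4x2
Op 5 fold_up: fold axis h@2; visible region now rows[0,2) x cols[2,4) = 2x2
Op 6 cut(1, 1): punch at orig (1,3); cuts so far [(1, 3)]; region rows[0,2) x cols[2,4) = 2x2
Op 7 cut(1, 0): punch at orig (1,2); cuts so far [(1, 2), (1, 3)]; region rows[0,2) x cols[2,4) = 2x2
Unfold 1 (reflect across h@2): 4 holes -> [(1, 2), (1, 3), (2, 2), (2, 3)]
Unfold 2 (reflect across v@2): 8 holes -> [(1, 0), (1, 1), (1, 2), (1, 3), (2, 0), (2, 1), (2, 2), (2, 3)]
Unfold 3 (reflect across v@4): 16 holes -> [(1, 0), (1, 1), (1, 2), (1, 3), (1, 4), (1, 5), (1, 6), (1, 7), (2, 0), (2, 1), (2, 2), (2, 3), (2, 4), (2, 5), (2, 6), (2, 7)]
Unfold 4 (reflect across h@4): 32 holes -> [(1, 0), (1, 1), (1, 2), (1, 3), (1, 4), (1, 5), (1, 6), (1, 7), (2, 0), (2, 1), (2, 2), (2, 3), (2, 4), (2, 5), (2, 6), (2, 7), (5, 0), (5, 1), (5, 2), (5, 3), (5, 4), (5, 5), (5, 6), (5, 7), (6, 0), (6, 1), (6, 2), (6, 3), (6, 4), (6, 5), (6, 6), (6, 7)]
Unfold 5 (reflect across v@8): 64 holes -> [(1, 0), (1, 1), (1, 2), (1, 3), (1, 4), (1, 5), (1, 6), (1, 7), (1, 8), (1, 9), (1, 10), (1, 11), (1, 12), (1, 13), (1, 14), (1, 15), (2, 0), (2, 1), (2, 2), (2, 3), (2, 4), (2, 5), (2, 6), (2, 7), (2, 8), (2, 9), (2, 10), (2, 11), (2, 12), (2, 13), (2, 14), (2, 15), (5, 0), (5, 1), (5, 2), (5, 3), (5, 4), (5, 5), (5, 6), (5, 7), (5, 8), (5, 9), (5, 10), (5, 11), (5, 12), (5, 13), (5, 14), (5, 15), (6, 0), (6, 1), (6, 2), (6, 3), (6, 4), (6, 5), (6, 6), (6, 7), (6, 8), (6, 9), (6, 10), (6, 11), (6, 12), (6, 13), (6, 14), (6, 15)]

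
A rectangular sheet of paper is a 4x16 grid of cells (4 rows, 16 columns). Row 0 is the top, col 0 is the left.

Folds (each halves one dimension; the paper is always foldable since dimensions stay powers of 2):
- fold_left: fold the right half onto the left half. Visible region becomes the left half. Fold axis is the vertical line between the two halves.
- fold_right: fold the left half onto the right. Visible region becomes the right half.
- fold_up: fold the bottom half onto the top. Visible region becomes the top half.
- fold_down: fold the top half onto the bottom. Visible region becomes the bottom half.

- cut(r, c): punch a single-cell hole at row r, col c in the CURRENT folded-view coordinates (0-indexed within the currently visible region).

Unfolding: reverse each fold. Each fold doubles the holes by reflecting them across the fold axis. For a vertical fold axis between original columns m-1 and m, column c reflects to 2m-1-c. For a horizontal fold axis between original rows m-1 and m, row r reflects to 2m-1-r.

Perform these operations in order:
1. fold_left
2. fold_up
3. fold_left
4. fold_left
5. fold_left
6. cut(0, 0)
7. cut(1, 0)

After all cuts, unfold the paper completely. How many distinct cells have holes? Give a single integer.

Answer: 64

Derivation:
Op 1 fold_left: fold axis v@8; visible region now rows[0,4) x cols[0,8) = 4x8
Op 2 fold_up: fold axis h@2; visible region now rows[0,2) x cols[0,8) = 2x8
Op 3 fold_left: fold axis v@4; visible region now rows[0,2) x cols[0,4) = 2x4
Op 4 fold_left: fold axis v@2; visible region now rows[0,2) x cols[0,2) = 2x2
Op 5 fold_left: fold axis v@1; visible region now rows[0,2) x cols[0,1) = 2x1
Op 6 cut(0, 0): punch at orig (0,0); cuts so far [(0, 0)]; region rows[0,2) x cols[0,1) = 2x1
Op 7 cut(1, 0): punch at orig (1,0); cuts so far [(0, 0), (1, 0)]; region rows[0,2) x cols[0,1) = 2x1
Unfold 1 (reflect across v@1): 4 holes -> [(0, 0), (0, 1), (1, 0), (1, 1)]
Unfold 2 (reflect across v@2): 8 holes -> [(0, 0), (0, 1), (0, 2), (0, 3), (1, 0), (1, 1), (1, 2), (1, 3)]
Unfold 3 (reflect across v@4): 16 holes -> [(0, 0), (0, 1), (0, 2), (0, 3), (0, 4), (0, 5), (0, 6), (0, 7), (1, 0), (1, 1), (1, 2), (1, 3), (1, 4), (1, 5), (1, 6), (1, 7)]
Unfold 4 (reflect across h@2): 32 holes -> [(0, 0), (0, 1), (0, 2), (0, 3), (0, 4), (0, 5), (0, 6), (0, 7), (1, 0), (1, 1), (1, 2), (1, 3), (1, 4), (1, 5), (1, 6), (1, 7), (2, 0), (2, 1), (2, 2), (2, 3), (2, 4), (2, 5), (2, 6), (2, 7), (3, 0), (3, 1), (3, 2), (3, 3), (3, 4), (3, 5), (3, 6), (3, 7)]
Unfold 5 (reflect across v@8): 64 holes -> [(0, 0), (0, 1), (0, 2), (0, 3), (0, 4), (0, 5), (0, 6), (0, 7), (0, 8), (0, 9), (0, 10), (0, 11), (0, 12), (0, 13), (0, 14), (0, 15), (1, 0), (1, 1), (1, 2), (1, 3), (1, 4), (1, 5), (1, 6), (1, 7), (1, 8), (1, 9), (1, 10), (1, 11), (1, 12), (1, 13), (1, 14), (1, 15), (2, 0), (2, 1), (2, 2), (2, 3), (2, 4), (2, 5), (2, 6), (2, 7), (2, 8), (2, 9), (2, 10), (2, 11), (2, 12), (2, 13), (2, 14), (2, 15), (3, 0), (3, 1), (3, 2), (3, 3), (3, 4), (3, 5), (3, 6), (3, 7), (3, 8), (3, 9), (3, 10), (3, 11), (3, 12), (3, 13), (3, 14), (3, 15)]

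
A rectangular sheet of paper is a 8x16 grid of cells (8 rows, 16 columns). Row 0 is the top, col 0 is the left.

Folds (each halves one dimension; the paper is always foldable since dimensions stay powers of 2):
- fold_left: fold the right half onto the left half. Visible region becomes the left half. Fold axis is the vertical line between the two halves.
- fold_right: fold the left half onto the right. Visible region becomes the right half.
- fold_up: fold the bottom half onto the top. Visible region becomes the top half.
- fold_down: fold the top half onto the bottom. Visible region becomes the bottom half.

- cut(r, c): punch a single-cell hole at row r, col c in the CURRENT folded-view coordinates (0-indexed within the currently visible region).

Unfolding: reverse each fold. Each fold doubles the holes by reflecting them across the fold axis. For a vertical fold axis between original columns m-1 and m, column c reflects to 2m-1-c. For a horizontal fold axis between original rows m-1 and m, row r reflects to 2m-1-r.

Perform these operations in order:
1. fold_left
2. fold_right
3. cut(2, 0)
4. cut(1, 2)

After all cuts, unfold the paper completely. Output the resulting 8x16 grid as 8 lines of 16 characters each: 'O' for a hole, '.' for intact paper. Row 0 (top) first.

Op 1 fold_left: fold axis v@8; visible region now rows[0,8) x cols[0,8) = 8x8
Op 2 fold_right: fold axis v@4; visible region now rows[0,8) x cols[4,8) = 8x4
Op 3 cut(2, 0): punch at orig (2,4); cuts so far [(2, 4)]; region rows[0,8) x cols[4,8) = 8x4
Op 4 cut(1, 2): punch at orig (1,6); cuts so far [(1, 6), (2, 4)]; region rows[0,8) x cols[4,8) = 8x4
Unfold 1 (reflect across v@4): 4 holes -> [(1, 1), (1, 6), (2, 3), (2, 4)]
Unfold 2 (reflect across v@8): 8 holes -> [(1, 1), (1, 6), (1, 9), (1, 14), (2, 3), (2, 4), (2, 11), (2, 12)]

Answer: ................
.O....O..O....O.
...OO......OO...
................
................
................
................
................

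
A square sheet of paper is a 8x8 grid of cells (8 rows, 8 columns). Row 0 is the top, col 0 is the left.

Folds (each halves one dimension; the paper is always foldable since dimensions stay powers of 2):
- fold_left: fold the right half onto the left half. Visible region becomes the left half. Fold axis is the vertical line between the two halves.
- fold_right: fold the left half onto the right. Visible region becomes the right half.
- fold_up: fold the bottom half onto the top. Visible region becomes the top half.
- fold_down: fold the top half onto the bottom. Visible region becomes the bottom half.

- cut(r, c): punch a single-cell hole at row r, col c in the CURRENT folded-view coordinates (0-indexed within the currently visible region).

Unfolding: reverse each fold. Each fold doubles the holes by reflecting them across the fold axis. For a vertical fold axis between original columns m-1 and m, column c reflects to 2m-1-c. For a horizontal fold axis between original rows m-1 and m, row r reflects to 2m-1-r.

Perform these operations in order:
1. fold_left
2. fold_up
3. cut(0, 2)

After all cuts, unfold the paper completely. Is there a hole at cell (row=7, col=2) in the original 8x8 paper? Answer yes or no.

Op 1 fold_left: fold axis v@4; visible region now rows[0,8) x cols[0,4) = 8x4
Op 2 fold_up: fold axis h@4; visible region now rows[0,4) x cols[0,4) = 4x4
Op 3 cut(0, 2): punch at orig (0,2); cuts so far [(0, 2)]; region rows[0,4) x cols[0,4) = 4x4
Unfold 1 (reflect across h@4): 2 holes -> [(0, 2), (7, 2)]
Unfold 2 (reflect across v@4): 4 holes -> [(0, 2), (0, 5), (7, 2), (7, 5)]
Holes: [(0, 2), (0, 5), (7, 2), (7, 5)]

Answer: yes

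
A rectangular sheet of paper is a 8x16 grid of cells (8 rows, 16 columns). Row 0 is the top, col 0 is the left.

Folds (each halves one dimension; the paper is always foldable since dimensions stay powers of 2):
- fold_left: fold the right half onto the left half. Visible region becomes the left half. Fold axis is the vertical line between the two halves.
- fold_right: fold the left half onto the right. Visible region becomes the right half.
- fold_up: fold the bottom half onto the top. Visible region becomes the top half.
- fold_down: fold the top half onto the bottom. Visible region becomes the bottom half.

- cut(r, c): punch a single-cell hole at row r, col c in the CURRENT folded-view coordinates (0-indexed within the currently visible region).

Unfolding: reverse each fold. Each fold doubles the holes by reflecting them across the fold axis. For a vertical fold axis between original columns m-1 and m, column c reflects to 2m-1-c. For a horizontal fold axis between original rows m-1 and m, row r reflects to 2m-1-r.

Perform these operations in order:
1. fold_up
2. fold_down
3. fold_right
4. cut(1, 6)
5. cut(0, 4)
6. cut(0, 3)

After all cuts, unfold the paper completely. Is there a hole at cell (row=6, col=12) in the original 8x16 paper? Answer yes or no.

Answer: yes

Derivation:
Op 1 fold_up: fold axis h@4; visible region now rows[0,4) x cols[0,16) = 4x16
Op 2 fold_down: fold axis h@2; visible region now rows[2,4) x cols[0,16) = 2x16
Op 3 fold_right: fold axis v@8; visible region now rows[2,4) x cols[8,16) = 2x8
Op 4 cut(1, 6): punch at orig (3,14); cuts so far [(3, 14)]; region rows[2,4) x cols[8,16) = 2x8
Op 5 cut(0, 4): punch at orig (2,12); cuts so far [(2, 12), (3, 14)]; region rows[2,4) x cols[8,16) = 2x8
Op 6 cut(0, 3): punch at orig (2,11); cuts so far [(2, 11), (2, 12), (3, 14)]; region rows[2,4) x cols[8,16) = 2x8
Unfold 1 (reflect across v@8): 6 holes -> [(2, 3), (2, 4), (2, 11), (2, 12), (3, 1), (3, 14)]
Unfold 2 (reflect across h@2): 12 holes -> [(0, 1), (0, 14), (1, 3), (1, 4), (1, 11), (1, 12), (2, 3), (2, 4), (2, 11), (2, 12), (3, 1), (3, 14)]
Unfold 3 (reflect across h@4): 24 holes -> [(0, 1), (0, 14), (1, 3), (1, 4), (1, 11), (1, 12), (2, 3), (2, 4), (2, 11), (2, 12), (3, 1), (3, 14), (4, 1), (4, 14), (5, 3), (5, 4), (5, 11), (5, 12), (6, 3), (6, 4), (6, 11), (6, 12), (7, 1), (7, 14)]
Holes: [(0, 1), (0, 14), (1, 3), (1, 4), (1, 11), (1, 12), (2, 3), (2, 4), (2, 11), (2, 12), (3, 1), (3, 14), (4, 1), (4, 14), (5, 3), (5, 4), (5, 11), (5, 12), (6, 3), (6, 4), (6, 11), (6, 12), (7, 1), (7, 14)]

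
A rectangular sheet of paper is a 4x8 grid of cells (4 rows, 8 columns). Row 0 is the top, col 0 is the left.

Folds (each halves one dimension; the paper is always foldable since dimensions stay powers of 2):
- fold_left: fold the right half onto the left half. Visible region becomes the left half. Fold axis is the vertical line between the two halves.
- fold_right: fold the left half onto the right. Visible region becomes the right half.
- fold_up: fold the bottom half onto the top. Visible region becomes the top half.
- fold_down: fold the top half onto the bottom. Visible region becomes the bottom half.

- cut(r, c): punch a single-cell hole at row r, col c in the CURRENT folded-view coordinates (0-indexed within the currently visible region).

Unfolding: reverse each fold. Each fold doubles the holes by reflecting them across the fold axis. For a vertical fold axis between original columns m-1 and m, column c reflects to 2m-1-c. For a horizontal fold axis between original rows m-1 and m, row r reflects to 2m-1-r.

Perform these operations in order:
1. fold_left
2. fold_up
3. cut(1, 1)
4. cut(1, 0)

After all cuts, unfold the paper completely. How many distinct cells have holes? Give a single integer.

Op 1 fold_left: fold axis v@4; visible region now rows[0,4) x cols[0,4) = 4x4
Op 2 fold_up: fold axis h@2; visible region now rows[0,2) x cols[0,4) = 2x4
Op 3 cut(1, 1): punch at orig (1,1); cuts so far [(1, 1)]; region rows[0,2) x cols[0,4) = 2x4
Op 4 cut(1, 0): punch at orig (1,0); cuts so far [(1, 0), (1, 1)]; region rows[0,2) x cols[0,4) = 2x4
Unfold 1 (reflect across h@2): 4 holes -> [(1, 0), (1, 1), (2, 0), (2, 1)]
Unfold 2 (reflect across v@4): 8 holes -> [(1, 0), (1, 1), (1, 6), (1, 7), (2, 0), (2, 1), (2, 6), (2, 7)]

Answer: 8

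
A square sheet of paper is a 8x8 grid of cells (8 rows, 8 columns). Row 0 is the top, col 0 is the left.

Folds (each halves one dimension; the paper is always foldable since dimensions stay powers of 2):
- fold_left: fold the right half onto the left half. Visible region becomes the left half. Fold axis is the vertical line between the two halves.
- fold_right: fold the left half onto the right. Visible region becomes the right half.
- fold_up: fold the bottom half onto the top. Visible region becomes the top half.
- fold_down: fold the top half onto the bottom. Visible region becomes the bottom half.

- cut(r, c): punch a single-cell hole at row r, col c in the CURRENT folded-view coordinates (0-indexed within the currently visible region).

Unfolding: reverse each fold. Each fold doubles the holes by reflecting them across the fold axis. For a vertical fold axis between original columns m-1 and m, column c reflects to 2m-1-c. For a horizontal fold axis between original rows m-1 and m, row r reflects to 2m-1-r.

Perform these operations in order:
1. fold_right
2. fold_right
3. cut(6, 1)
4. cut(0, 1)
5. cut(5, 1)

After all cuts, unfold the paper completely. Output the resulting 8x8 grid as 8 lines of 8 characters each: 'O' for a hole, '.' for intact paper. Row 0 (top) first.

Answer: O..OO..O
........
........
........
........
O..OO..O
O..OO..O
........

Derivation:
Op 1 fold_right: fold axis v@4; visible region now rows[0,8) x cols[4,8) = 8x4
Op 2 fold_right: fold axis v@6; visible region now rows[0,8) x cols[6,8) = 8x2
Op 3 cut(6, 1): punch at orig (6,7); cuts so far [(6, 7)]; region rows[0,8) x cols[6,8) = 8x2
Op 4 cut(0, 1): punch at orig (0,7); cuts so far [(0, 7), (6, 7)]; region rows[0,8) x cols[6,8) = 8x2
Op 5 cut(5, 1): punch at orig (5,7); cuts so far [(0, 7), (5, 7), (6, 7)]; region rows[0,8) x cols[6,8) = 8x2
Unfold 1 (reflect across v@6): 6 holes -> [(0, 4), (0, 7), (5, 4), (5, 7), (6, 4), (6, 7)]
Unfold 2 (reflect across v@4): 12 holes -> [(0, 0), (0, 3), (0, 4), (0, 7), (5, 0), (5, 3), (5, 4), (5, 7), (6, 0), (6, 3), (6, 4), (6, 7)]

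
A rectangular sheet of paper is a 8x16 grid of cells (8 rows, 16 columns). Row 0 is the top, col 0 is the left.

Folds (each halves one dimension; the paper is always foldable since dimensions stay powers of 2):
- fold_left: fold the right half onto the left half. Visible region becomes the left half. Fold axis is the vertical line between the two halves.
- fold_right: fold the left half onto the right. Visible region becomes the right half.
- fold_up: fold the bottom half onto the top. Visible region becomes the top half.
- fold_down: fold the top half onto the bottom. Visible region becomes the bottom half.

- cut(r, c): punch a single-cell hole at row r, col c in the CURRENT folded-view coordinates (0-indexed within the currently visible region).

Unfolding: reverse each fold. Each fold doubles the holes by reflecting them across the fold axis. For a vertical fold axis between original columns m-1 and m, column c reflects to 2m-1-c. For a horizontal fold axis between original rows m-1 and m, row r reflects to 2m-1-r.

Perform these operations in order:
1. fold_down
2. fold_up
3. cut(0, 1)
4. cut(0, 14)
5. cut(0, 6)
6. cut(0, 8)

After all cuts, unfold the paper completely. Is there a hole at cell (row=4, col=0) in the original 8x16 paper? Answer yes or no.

Answer: no

Derivation:
Op 1 fold_down: fold axis h@4; visible region now rows[4,8) x cols[0,16) = 4x16
Op 2 fold_up: fold axis h@6; visible region now rows[4,6) x cols[0,16) = 2x16
Op 3 cut(0, 1): punch at orig (4,1); cuts so far [(4, 1)]; region rows[4,6) x cols[0,16) = 2x16
Op 4 cut(0, 14): punch at orig (4,14); cuts so far [(4, 1), (4, 14)]; region rows[4,6) x cols[0,16) = 2x16
Op 5 cut(0, 6): punch at orig (4,6); cuts so far [(4, 1), (4, 6), (4, 14)]; region rows[4,6) x cols[0,16) = 2x16
Op 6 cut(0, 8): punch at orig (4,8); cuts so far [(4, 1), (4, 6), (4, 8), (4, 14)]; region rows[4,6) x cols[0,16) = 2x16
Unfold 1 (reflect across h@6): 8 holes -> [(4, 1), (4, 6), (4, 8), (4, 14), (7, 1), (7, 6), (7, 8), (7, 14)]
Unfold 2 (reflect across h@4): 16 holes -> [(0, 1), (0, 6), (0, 8), (0, 14), (3, 1), (3, 6), (3, 8), (3, 14), (4, 1), (4, 6), (4, 8), (4, 14), (7, 1), (7, 6), (7, 8), (7, 14)]
Holes: [(0, 1), (0, 6), (0, 8), (0, 14), (3, 1), (3, 6), (3, 8), (3, 14), (4, 1), (4, 6), (4, 8), (4, 14), (7, 1), (7, 6), (7, 8), (7, 14)]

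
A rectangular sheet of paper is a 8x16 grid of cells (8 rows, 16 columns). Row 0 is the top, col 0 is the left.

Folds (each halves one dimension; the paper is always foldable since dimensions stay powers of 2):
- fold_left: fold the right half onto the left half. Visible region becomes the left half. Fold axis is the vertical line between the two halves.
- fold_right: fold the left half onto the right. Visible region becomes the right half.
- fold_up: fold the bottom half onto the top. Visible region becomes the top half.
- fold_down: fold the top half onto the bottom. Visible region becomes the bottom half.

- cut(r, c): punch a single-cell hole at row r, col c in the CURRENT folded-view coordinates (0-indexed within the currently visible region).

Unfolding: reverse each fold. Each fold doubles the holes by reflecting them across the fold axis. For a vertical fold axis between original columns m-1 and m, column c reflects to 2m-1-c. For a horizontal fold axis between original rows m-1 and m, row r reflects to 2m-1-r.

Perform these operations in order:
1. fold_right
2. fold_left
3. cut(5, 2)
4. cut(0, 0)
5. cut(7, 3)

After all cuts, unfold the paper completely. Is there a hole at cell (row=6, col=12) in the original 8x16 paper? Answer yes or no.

Answer: no

Derivation:
Op 1 fold_right: fold axis v@8; visible region now rows[0,8) x cols[8,16) = 8x8
Op 2 fold_left: fold axis v@12; visible region now rows[0,8) x cols[8,12) = 8x4
Op 3 cut(5, 2): punch at orig (5,10); cuts so far [(5, 10)]; region rows[0,8) x cols[8,12) = 8x4
Op 4 cut(0, 0): punch at orig (0,8); cuts so far [(0, 8), (5, 10)]; region rows[0,8) x cols[8,12) = 8x4
Op 5 cut(7, 3): punch at orig (7,11); cuts so far [(0, 8), (5, 10), (7, 11)]; region rows[0,8) x cols[8,12) = 8x4
Unfold 1 (reflect across v@12): 6 holes -> [(0, 8), (0, 15), (5, 10), (5, 13), (7, 11), (7, 12)]
Unfold 2 (reflect across v@8): 12 holes -> [(0, 0), (0, 7), (0, 8), (0, 15), (5, 2), (5, 5), (5, 10), (5, 13), (7, 3), (7, 4), (7, 11), (7, 12)]
Holes: [(0, 0), (0, 7), (0, 8), (0, 15), (5, 2), (5, 5), (5, 10), (5, 13), (7, 3), (7, 4), (7, 11), (7, 12)]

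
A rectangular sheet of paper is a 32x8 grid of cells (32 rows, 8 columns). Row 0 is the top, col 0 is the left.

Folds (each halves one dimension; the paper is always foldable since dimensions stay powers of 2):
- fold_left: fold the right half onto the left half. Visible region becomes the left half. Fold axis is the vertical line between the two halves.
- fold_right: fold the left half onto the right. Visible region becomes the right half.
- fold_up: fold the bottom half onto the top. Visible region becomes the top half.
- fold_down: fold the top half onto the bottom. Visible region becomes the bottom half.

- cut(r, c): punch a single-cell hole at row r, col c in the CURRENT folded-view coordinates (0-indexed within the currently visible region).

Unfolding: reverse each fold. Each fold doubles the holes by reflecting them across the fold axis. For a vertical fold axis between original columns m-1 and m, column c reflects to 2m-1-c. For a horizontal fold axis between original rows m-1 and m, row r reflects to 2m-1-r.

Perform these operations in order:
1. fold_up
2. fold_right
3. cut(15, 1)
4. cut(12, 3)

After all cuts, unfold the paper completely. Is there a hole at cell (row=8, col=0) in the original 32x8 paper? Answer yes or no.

Op 1 fold_up: fold axis h@16; visible region now rows[0,16) x cols[0,8) = 16x8
Op 2 fold_right: fold axis v@4; visible region now rows[0,16) x cols[4,8) = 16x4
Op 3 cut(15, 1): punch at orig (15,5); cuts so far [(15, 5)]; region rows[0,16) x cols[4,8) = 16x4
Op 4 cut(12, 3): punch at orig (12,7); cuts so far [(12, 7), (15, 5)]; region rows[0,16) x cols[4,8) = 16x4
Unfold 1 (reflect across v@4): 4 holes -> [(12, 0), (12, 7), (15, 2), (15, 5)]
Unfold 2 (reflect across h@16): 8 holes -> [(12, 0), (12, 7), (15, 2), (15, 5), (16, 2), (16, 5), (19, 0), (19, 7)]
Holes: [(12, 0), (12, 7), (15, 2), (15, 5), (16, 2), (16, 5), (19, 0), (19, 7)]

Answer: no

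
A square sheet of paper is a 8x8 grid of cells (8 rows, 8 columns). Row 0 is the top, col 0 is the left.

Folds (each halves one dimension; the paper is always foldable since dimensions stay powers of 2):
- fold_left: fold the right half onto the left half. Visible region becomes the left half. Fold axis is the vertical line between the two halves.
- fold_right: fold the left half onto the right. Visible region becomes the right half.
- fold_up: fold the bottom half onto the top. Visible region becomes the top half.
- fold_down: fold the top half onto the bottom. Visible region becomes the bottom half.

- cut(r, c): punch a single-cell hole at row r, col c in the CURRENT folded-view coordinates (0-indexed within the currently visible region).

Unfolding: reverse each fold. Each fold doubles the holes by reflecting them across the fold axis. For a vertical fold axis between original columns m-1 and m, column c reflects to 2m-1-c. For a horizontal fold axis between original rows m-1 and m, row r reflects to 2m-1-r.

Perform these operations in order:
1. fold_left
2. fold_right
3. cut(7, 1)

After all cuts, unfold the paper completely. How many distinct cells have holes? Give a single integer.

Op 1 fold_left: fold axis v@4; visible region now rows[0,8) x cols[0,4) = 8x4
Op 2 fold_right: fold axis v@2; visible region now rows[0,8) x cols[2,4) = 8x2
Op 3 cut(7, 1): punch at orig (7,3); cuts so far [(7, 3)]; region rows[0,8) x cols[2,4) = 8x2
Unfold 1 (reflect across v@2): 2 holes -> [(7, 0), (7, 3)]
Unfold 2 (reflect across v@4): 4 holes -> [(7, 0), (7, 3), (7, 4), (7, 7)]

Answer: 4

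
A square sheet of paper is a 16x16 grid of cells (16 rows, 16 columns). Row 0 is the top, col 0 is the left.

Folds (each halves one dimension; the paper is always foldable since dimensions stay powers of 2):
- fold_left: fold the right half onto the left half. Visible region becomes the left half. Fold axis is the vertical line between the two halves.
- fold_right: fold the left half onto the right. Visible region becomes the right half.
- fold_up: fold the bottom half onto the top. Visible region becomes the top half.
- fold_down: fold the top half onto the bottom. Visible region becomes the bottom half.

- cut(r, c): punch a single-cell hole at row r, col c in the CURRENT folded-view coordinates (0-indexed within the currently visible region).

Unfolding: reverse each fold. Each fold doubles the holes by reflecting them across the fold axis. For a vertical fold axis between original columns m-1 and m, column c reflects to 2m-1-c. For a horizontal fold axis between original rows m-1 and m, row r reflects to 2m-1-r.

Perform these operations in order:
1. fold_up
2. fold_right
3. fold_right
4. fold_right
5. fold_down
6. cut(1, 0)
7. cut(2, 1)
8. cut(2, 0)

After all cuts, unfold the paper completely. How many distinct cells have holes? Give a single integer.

Op 1 fold_up: fold axis h@8; visible region now rows[0,8) x cols[0,16) = 8x16
Op 2 fold_right: fold axis v@8; visible region now rows[0,8) x cols[8,16) = 8x8
Op 3 fold_right: fold axis v@12; visible region now rows[0,8) x cols[12,16) = 8x4
Op 4 fold_right: fold axis v@14; visible region now rows[0,8) x cols[14,16) = 8x2
Op 5 fold_down: fold axis h@4; visible region now rows[4,8) x cols[14,16) = 4x2
Op 6 cut(1, 0): punch at orig (5,14); cuts so far [(5, 14)]; region rows[4,8) x cols[14,16) = 4x2
Op 7 cut(2, 1): punch at orig (6,15); cuts so far [(5, 14), (6, 15)]; region rows[4,8) x cols[14,16) = 4x2
Op 8 cut(2, 0): punch at orig (6,14); cuts so far [(5, 14), (6, 14), (6, 15)]; region rows[4,8) x cols[14,16) = 4x2
Unfold 1 (reflect across h@4): 6 holes -> [(1, 14), (1, 15), (2, 14), (5, 14), (6, 14), (6, 15)]
Unfold 2 (reflect across v@14): 12 holes -> [(1, 12), (1, 13), (1, 14), (1, 15), (2, 13), (2, 14), (5, 13), (5, 14), (6, 12), (6, 13), (6, 14), (6, 15)]
Unfold 3 (reflect across v@12): 24 holes -> [(1, 8), (1, 9), (1, 10), (1, 11), (1, 12), (1, 13), (1, 14), (1, 15), (2, 9), (2, 10), (2, 13), (2, 14), (5, 9), (5, 10), (5, 13), (5, 14), (6, 8), (6, 9), (6, 10), (6, 11), (6, 12), (6, 13), (6, 14), (6, 15)]
Unfold 4 (reflect across v@8): 48 holes -> [(1, 0), (1, 1), (1, 2), (1, 3), (1, 4), (1, 5), (1, 6), (1, 7), (1, 8), (1, 9), (1, 10), (1, 11), (1, 12), (1, 13), (1, 14), (1, 15), (2, 1), (2, 2), (2, 5), (2, 6), (2, 9), (2, 10), (2, 13), (2, 14), (5, 1), (5, 2), (5, 5), (5, 6), (5, 9), (5, 10), (5, 13), (5, 14), (6, 0), (6, 1), (6, 2), (6, 3), (6, 4), (6, 5), (6, 6), (6, 7), (6, 8), (6, 9), (6, 10), (6, 11), (6, 12), (6, 13), (6, 14), (6, 15)]
Unfold 5 (reflect across h@8): 96 holes -> [(1, 0), (1, 1), (1, 2), (1, 3), (1, 4), (1, 5), (1, 6), (1, 7), (1, 8), (1, 9), (1, 10), (1, 11), (1, 12), (1, 13), (1, 14), (1, 15), (2, 1), (2, 2), (2, 5), (2, 6), (2, 9), (2, 10), (2, 13), (2, 14), (5, 1), (5, 2), (5, 5), (5, 6), (5, 9), (5, 10), (5, 13), (5, 14), (6, 0), (6, 1), (6, 2), (6, 3), (6, 4), (6, 5), (6, 6), (6, 7), (6, 8), (6, 9), (6, 10), (6, 11), (6, 12), (6, 13), (6, 14), (6, 15), (9, 0), (9, 1), (9, 2), (9, 3), (9, 4), (9, 5), (9, 6), (9, 7), (9, 8), (9, 9), (9, 10), (9, 11), (9, 12), (9, 13), (9, 14), (9, 15), (10, 1), (10, 2), (10, 5), (10, 6), (10, 9), (10, 10), (10, 13), (10, 14), (13, 1), (13, 2), (13, 5), (13, 6), (13, 9), (13, 10), (13, 13), (13, 14), (14, 0), (14, 1), (14, 2), (14, 3), (14, 4), (14, 5), (14, 6), (14, 7), (14, 8), (14, 9), (14, 10), (14, 11), (14, 12), (14, 13), (14, 14), (14, 15)]

Answer: 96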